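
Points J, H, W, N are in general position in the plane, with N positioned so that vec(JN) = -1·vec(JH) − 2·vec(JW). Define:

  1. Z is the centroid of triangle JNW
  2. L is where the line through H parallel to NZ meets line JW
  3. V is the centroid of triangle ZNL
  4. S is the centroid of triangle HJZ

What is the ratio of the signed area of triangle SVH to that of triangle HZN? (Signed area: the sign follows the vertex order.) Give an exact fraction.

Set J = (0, 0), H = (1, 0), W = (0, 1), N = (-1, -2); any affine frame gives the same invariant.
1. Z is the centroid of triangle JNW ⇒ Z = (-1/3, -1/3)
2. L is where the line through H parallel to NZ meets line JW ⇒ L = (0, -5/2)
3. V is the centroid of triangle ZNL ⇒ V = (-4/9, -29/18)
4. S is the centroid of triangle HJZ ⇒ S = (2/9, -1/9)
2·[SVH] = 59/54, 2·[HZN] = 2
[SVH]:[HZN] = 59/54:2 = 59/108

[SVH]:[HZN] = 59/108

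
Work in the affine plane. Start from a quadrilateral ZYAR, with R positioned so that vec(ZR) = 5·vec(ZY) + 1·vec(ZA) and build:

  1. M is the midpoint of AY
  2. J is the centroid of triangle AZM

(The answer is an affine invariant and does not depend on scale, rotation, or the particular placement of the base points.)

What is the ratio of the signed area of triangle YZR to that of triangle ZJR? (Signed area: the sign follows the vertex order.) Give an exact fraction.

Assign Z = (0, 0), Y = (1, 0), A = (0, 1), R = (5, 1) — the answer is frame-independent, so this choice is without loss of generality.
1. M is the midpoint of AY ⇒ M = (1/2, 1/2)
2. J is the centroid of triangle AZM ⇒ J = (1/6, 1/2)
2·[YZR] = -1, 2·[ZJR] = -7/3
[YZR]:[ZJR] = -1:-7/3 = 3/7

[YZR]:[ZJR] = 3/7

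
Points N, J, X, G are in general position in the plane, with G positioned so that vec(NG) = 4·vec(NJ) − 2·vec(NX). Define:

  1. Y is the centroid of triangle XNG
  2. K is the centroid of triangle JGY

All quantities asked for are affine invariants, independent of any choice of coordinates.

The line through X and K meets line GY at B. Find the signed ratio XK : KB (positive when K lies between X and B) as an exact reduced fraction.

XK:KB = 11

Assign N = (0, 0), J = (1, 0), X = (0, 1), G = (4, -2) — the answer is frame-independent, so this choice is without loss of generality.
1. Y is the centroid of triangle XNG ⇒ Y = (4/3, -1/3)
2. K is the centroid of triangle JGY ⇒ K = (19/9, -7/9)
line XK meets GY at B = (76/33, -31/33)
K = X + t·(B−X) with t = 11/12, so XK:KB = 11/12:1/12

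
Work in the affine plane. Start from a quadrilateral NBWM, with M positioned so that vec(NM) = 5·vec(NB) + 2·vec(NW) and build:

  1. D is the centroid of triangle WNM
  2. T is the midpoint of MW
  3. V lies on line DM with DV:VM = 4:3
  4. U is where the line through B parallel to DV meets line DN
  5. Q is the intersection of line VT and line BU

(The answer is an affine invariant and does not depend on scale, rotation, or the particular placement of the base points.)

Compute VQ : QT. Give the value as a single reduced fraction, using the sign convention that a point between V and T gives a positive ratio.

Assign N = (0, 0), B = (1, 0), W = (0, 1), M = (5, 2) — the answer is frame-independent, so this choice is without loss of generality.
1. D is the centroid of triangle WNM ⇒ D = (5/3, 1)
2. T is the midpoint of MW ⇒ T = (5/2, 3/2)
3. V lies on line DM with DV:VM = 4:3 ⇒ V = (25/7, 11/7)
4. U is where the line through B parallel to DV meets line DN ⇒ U = (-1, -3/5)
5. Q is the intersection of line VT and line BU ⇒ Q = (7, 9/5)
Q = V + t·(T−V) with t = -16/5, so VQ:QT = t:(1−t) = -16/5:21/5

VQ:QT = -16/21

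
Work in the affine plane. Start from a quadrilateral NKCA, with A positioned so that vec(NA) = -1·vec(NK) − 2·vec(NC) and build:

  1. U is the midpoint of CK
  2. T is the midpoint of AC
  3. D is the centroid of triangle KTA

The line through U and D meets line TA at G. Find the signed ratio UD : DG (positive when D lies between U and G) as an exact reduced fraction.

UD:DG = 1/2

Assign N = (0, 0), K = (1, 0), C = (0, 1), A = (-1, -2) — the answer is frame-independent, so this choice is without loss of generality.
1. U is the midpoint of CK ⇒ U = (1/2, 1/2)
2. T is the midpoint of AC ⇒ T = (-1/2, -1/2)
3. D is the centroid of triangle KTA ⇒ D = (-1/6, -5/6)
line UD meets TA at G = (-3/2, -7/2)
D = U + t·(G−U) with t = 1/3, so UD:DG = 1/3:2/3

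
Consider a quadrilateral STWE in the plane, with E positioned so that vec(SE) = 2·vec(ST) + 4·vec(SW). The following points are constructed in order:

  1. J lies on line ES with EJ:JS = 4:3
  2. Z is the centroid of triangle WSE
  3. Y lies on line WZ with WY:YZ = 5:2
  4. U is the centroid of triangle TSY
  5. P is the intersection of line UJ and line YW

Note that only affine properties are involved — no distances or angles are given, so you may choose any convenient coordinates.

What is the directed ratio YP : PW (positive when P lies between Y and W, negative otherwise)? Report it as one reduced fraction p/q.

YP:PW = -167/347

Choose coordinates S = (0, 0), T = (1, 0), W = (0, 1), E = (2, 4).
1. J lies on line ES with EJ:JS = 4:3 ⇒ J = (6/7, 12/7)
2. Z is the centroid of triangle WSE ⇒ Z = (2/3, 5/3)
3. Y lies on line WZ with WY:YZ = 5:2 ⇒ Y = (10/21, 31/21)
4. U is the centroid of triangle TSY ⇒ U = (31/63, 31/63)
5. P is the intersection of line UJ and line YW ⇒ P = (347/378, 725/378)
P = Y + t·(W−Y) with t = -167/180, so YP:PW = t:(1−t) = -167/180:347/180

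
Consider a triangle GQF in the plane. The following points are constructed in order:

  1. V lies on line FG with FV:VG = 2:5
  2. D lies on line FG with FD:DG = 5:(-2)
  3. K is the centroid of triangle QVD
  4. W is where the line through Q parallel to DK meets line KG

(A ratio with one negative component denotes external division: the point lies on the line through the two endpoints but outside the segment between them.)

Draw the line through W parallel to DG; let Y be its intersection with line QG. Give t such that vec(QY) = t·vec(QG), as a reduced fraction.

Choose coordinates G = (0, 0), Q = (1, 0), F = (0, 1).
1. V lies on line FG with FV:VG = 2:5 ⇒ V = (0, 5/7)
2. D lies on line FG with FD:DG = 5:(-2) ⇒ D = (0, -2/3)
3. K is the centroid of triangle QVD ⇒ K = (1/3, 1/63)
4. W is where the line through Q parallel to DK meets line KG ⇒ W = (43/42, 43/882)
through W parallel to DG: direction (0, 2/3); meets QG at Y = (43/42, 0)
Y = Q + t·(G−Q) with t = -1/42

t = -1/42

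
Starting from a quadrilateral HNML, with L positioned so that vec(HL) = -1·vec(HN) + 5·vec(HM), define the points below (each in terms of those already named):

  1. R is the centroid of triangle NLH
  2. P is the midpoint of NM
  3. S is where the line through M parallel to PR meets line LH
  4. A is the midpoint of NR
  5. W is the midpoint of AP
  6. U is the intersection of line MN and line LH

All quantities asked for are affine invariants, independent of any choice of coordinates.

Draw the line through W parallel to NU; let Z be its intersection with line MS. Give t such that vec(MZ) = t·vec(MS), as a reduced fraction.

t = 1/3

Work in coordinates with H = (0, 0), N = (1, 0), M = (0, 1), L = (-1, 5).
1. R is the centroid of triangle NLH ⇒ R = (0, 5/3)
2. P is the midpoint of NM ⇒ P = (1/2, 1/2)
3. S is where the line through M parallel to PR meets line LH ⇒ S = (-3/8, 15/8)
4. A is the midpoint of NR ⇒ A = (1/2, 5/6)
5. W is the midpoint of AP ⇒ W = (1/2, 2/3)
6. U is the intersection of line MN and line LH ⇒ U = (-1/4, 5/4)
through W parallel to NU: direction (-5/4, 5/4); meets MS at Z = (-1/8, 31/24)
Z = M + t·(S−M) with t = 1/3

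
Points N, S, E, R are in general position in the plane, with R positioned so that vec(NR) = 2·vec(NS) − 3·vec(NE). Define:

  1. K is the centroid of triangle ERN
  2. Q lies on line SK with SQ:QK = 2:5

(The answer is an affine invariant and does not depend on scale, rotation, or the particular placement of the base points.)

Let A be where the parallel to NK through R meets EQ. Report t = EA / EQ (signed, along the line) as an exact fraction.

Set N = (0, 0), S = (1, 0), E = (0, 1), R = (2, -3); any affine frame gives the same invariant.
1. K is the centroid of triangle ERN ⇒ K = (2/3, -2/3)
2. Q lies on line SK with SQ:QK = 2:5 ⇒ Q = (19/21, -4/21)
through R parallel to NK: direction (2/3, -2/3); meets EQ at A = (19/3, -22/3)
A = E + t·(Q−E) with t = 7

t = 7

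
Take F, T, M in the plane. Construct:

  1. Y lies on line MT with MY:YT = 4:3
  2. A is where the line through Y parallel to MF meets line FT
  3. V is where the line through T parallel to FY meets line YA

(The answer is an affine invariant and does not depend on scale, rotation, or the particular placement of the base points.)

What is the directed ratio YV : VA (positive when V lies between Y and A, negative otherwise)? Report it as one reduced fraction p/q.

Assign F = (0, 0), T = (1, 0), M = (0, 1) — the answer is frame-independent, so this choice is without loss of generality.
1. Y lies on line MT with MY:YT = 4:3 ⇒ Y = (4/7, 3/7)
2. A is where the line through Y parallel to MF meets line FT ⇒ A = (4/7, 0)
3. V is where the line through T parallel to FY meets line YA ⇒ V = (4/7, -9/28)
V = Y + t·(A−Y) with t = 7/4, so YV:VA = t:(1−t) = 7/4:-3/4

YV:VA = -7/3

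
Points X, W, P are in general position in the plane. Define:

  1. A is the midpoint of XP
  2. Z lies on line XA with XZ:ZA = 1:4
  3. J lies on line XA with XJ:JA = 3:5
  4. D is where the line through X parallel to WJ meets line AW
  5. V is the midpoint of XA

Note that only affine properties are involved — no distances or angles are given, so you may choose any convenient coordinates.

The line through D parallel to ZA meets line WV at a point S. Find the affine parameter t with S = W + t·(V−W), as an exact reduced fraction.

t = -3/5

Assign X = (0, 0), W = (1, 0), P = (0, 1) — the answer is frame-independent, so this choice is without loss of generality.
1. A is the midpoint of XP ⇒ A = (0, 1/2)
2. Z lies on line XA with XZ:ZA = 1:4 ⇒ Z = (0, 1/10)
3. J lies on line XA with XJ:JA = 3:5 ⇒ J = (0, 3/16)
4. D is where the line through X parallel to WJ meets line AW ⇒ D = (8/5, -3/10)
5. V is the midpoint of XA ⇒ V = (0, 1/4)
through D parallel to ZA: direction (0, 2/5); meets WV at S = (8/5, -3/20)
S = W + t·(V−W) with t = -3/5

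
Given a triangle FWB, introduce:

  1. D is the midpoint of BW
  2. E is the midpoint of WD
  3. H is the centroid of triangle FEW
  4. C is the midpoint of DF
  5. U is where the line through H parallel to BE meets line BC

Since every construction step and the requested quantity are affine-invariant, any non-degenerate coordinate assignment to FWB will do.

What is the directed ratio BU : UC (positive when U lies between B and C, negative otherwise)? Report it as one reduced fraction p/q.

BU:UC = 2

Work in coordinates with F = (0, 0), W = (1, 0), B = (0, 1).
1. D is the midpoint of BW ⇒ D = (1/2, 1/2)
2. E is the midpoint of WD ⇒ E = (3/4, 1/4)
3. H is the centroid of triangle FEW ⇒ H = (7/12, 1/12)
4. C is the midpoint of DF ⇒ C = (1/4, 1/4)
5. U is where the line through H parallel to BE meets line BC ⇒ U = (1/6, 1/2)
U = B + t·(C−B) with t = 2/3, so BU:UC = t:(1−t) = 2/3:1/3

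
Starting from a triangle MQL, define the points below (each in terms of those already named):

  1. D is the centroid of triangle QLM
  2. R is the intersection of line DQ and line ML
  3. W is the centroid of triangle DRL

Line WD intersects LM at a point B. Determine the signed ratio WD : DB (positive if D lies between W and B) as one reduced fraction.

WD:DB = -2/3

Choose coordinates M = (0, 0), Q = (1, 0), L = (0, 1).
1. D is the centroid of triangle QLM ⇒ D = (1/3, 1/3)
2. R is the intersection of line DQ and line ML ⇒ R = (0, 1/2)
3. W is the centroid of triangle DRL ⇒ W = (1/9, 11/18)
line WD meets LM at B = (0, 3/4)
D = W + t·(B−W) with t = -2, so WD:DB = -2:3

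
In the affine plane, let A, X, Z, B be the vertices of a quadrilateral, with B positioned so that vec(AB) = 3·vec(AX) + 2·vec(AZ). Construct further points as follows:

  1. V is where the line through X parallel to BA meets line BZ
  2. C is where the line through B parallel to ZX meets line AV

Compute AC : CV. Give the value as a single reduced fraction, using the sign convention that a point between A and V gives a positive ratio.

AC:CV = 15/8

Work in coordinates with A = (0, 0), X = (1, 0), Z = (0, 1), B = (3, 2).
1. V is where the line through X parallel to BA meets line BZ ⇒ V = (5, 8/3)
2. C is where the line through B parallel to ZX meets line AV ⇒ C = (75/23, 40/23)
C = A + t·(V−A) with t = 15/23, so AC:CV = t:(1−t) = 15/23:8/23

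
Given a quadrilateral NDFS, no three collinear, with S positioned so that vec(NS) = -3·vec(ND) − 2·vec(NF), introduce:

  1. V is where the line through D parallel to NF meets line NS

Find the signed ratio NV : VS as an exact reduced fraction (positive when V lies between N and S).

Assign N = (0, 0), D = (1, 0), F = (0, 1), S = (-3, -2) — the answer is frame-independent, so this choice is without loss of generality.
1. V is where the line through D parallel to NF meets line NS ⇒ V = (1, 2/3)
V = N + t·(S−N) with t = -1/3, so NV:VS = t:(1−t) = -1/3:4/3

NV:VS = -1/4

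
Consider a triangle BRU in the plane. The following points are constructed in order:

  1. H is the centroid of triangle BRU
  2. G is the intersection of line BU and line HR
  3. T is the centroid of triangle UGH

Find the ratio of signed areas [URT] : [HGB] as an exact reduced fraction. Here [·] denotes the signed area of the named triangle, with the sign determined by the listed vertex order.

[URT]:[HGB] = -5/3

Work in coordinates with B = (0, 0), R = (1, 0), U = (0, 1).
1. H is the centroid of triangle BRU ⇒ H = (1/3, 1/3)
2. G is the intersection of line BU and line HR ⇒ G = (0, 1/2)
3. T is the centroid of triangle UGH ⇒ T = (1/9, 11/18)
2·[URT] = -5/18, 2·[HGB] = 1/6
[URT]:[HGB] = -5/18:1/6 = -5/3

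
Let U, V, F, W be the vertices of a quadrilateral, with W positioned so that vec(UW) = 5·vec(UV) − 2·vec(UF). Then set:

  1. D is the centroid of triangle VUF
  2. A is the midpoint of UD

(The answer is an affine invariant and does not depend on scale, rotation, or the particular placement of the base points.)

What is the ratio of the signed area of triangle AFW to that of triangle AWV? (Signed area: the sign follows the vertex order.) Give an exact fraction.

[AFW]:[AWV] = -11/3

Work in coordinates with U = (0, 0), V = (1, 0), F = (0, 1), W = (5, -2).
1. D is the centroid of triangle VUF ⇒ D = (1/3, 1/3)
2. A is the midpoint of UD ⇒ A = (1/6, 1/6)
2·[AFW] = -11/3, 2·[AWV] = 1
[AFW]:[AWV] = -11/3:1 = -11/3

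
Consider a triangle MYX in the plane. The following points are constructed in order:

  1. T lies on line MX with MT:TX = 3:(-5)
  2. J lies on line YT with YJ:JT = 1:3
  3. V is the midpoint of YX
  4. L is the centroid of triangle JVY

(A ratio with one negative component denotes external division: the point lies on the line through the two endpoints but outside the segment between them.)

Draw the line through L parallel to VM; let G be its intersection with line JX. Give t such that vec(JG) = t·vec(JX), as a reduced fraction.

Set M = (0, 0), Y = (1, 0), X = (0, 1); any affine frame gives the same invariant.
1. T lies on line MX with MT:TX = 3:(-5) ⇒ T = (0, -3/2)
2. J lies on line YT with YJ:JT = 1:3 ⇒ J = (3/4, -3/8)
3. V is the midpoint of YX ⇒ V = (1/2, 1/2)
4. L is the centroid of triangle JVY ⇒ L = (3/4, 1/24)
through L parallel to VM: direction (-1/2, -1/2); meets JX at G = (41/68, -43/408)
G = J + t·(X−J) with t = 10/51

t = 10/51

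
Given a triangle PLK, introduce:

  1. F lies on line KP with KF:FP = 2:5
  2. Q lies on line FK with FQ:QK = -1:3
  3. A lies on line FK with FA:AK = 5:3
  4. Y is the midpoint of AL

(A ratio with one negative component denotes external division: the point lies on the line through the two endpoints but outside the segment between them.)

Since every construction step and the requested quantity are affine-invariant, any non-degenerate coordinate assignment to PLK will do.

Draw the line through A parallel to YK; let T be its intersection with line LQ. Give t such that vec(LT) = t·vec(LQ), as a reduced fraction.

t = 2/5

Set P = (0, 0), L = (1, 0), K = (0, 1); any affine frame gives the same invariant.
1. F lies on line KP with KF:FP = 2:5 ⇒ F = (0, 5/7)
2. Q lies on line FK with FQ:QK = -1:3 ⇒ Q = (0, 4/7)
3. A lies on line FK with FA:AK = 5:3 ⇒ A = (0, 25/28)
4. Y is the midpoint of AL ⇒ Y = (1/2, 25/56)
through A parallel to YK: direction (-1/2, 31/56); meets LQ at T = (3/5, 8/35)
T = L + t·(Q−L) with t = 2/5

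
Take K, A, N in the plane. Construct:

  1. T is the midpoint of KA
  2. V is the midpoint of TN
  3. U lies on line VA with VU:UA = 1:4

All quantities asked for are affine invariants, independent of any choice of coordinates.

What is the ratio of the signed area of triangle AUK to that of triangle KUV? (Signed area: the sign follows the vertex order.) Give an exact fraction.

Work in coordinates with K = (0, 0), A = (1, 0), N = (0, 1).
1. T is the midpoint of KA ⇒ T = (1/2, 0)
2. V is the midpoint of TN ⇒ V = (1/4, 1/2)
3. U lies on line VA with VU:UA = 1:4 ⇒ U = (2/5, 2/5)
2·[AUK] = 2/5, 2·[KUV] = 1/10
[AUK]:[KUV] = 2/5:1/10 = 4

[AUK]:[KUV] = 4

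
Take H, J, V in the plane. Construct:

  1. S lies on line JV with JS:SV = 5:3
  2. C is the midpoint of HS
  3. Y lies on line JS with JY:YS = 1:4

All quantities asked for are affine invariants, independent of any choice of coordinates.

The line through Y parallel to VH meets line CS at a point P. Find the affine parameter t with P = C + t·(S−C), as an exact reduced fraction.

t = 11/3

Set H = (0, 0), J = (1, 0), V = (0, 1); any affine frame gives the same invariant.
1. S lies on line JV with JS:SV = 5:3 ⇒ S = (3/8, 5/8)
2. C is the midpoint of HS ⇒ C = (3/16, 5/16)
3. Y lies on line JS with JY:YS = 1:4 ⇒ Y = (7/8, 1/8)
through Y parallel to VH: direction (0, -1); meets CS at P = (7/8, 35/24)
P = C + t·(S−C) with t = 11/3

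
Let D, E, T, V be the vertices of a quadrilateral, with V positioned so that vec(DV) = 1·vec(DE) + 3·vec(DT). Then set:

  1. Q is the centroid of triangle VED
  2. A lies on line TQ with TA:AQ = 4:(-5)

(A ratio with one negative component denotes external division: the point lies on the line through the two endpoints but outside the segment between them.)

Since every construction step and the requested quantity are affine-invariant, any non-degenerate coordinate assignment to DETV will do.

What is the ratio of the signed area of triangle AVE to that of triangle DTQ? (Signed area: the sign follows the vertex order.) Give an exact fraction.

Choose coordinates D = (0, 0), E = (1, 0), T = (0, 1), V = (1, 3).
1. Q is the centroid of triangle VED ⇒ Q = (2/3, 1)
2. A lies on line TQ with TA:AQ = 4:(-5) ⇒ A = (-8/3, 1)
2·[AVE] = -11, 2·[DTQ] = -2/3
[AVE]:[DTQ] = -11:-2/3 = 33/2

[AVE]:[DTQ] = 33/2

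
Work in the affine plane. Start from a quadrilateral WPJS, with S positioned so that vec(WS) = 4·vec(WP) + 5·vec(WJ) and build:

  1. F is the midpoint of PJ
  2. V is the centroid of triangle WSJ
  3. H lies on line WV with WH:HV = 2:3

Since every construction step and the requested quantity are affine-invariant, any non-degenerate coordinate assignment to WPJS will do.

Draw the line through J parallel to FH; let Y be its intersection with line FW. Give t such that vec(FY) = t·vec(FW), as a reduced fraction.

t = 5/4

Choose coordinates W = (0, 0), P = (1, 0), J = (0, 1), S = (4, 5).
1. F is the midpoint of PJ ⇒ F = (1/2, 1/2)
2. V is the centroid of triangle WSJ ⇒ V = (4/3, 2)
3. H lies on line WV with WH:HV = 2:3 ⇒ H = (8/15, 4/5)
through J parallel to FH: direction (1/30, 3/10); meets FW at Y = (-1/8, -1/8)
Y = F + t·(W−F) with t = 5/4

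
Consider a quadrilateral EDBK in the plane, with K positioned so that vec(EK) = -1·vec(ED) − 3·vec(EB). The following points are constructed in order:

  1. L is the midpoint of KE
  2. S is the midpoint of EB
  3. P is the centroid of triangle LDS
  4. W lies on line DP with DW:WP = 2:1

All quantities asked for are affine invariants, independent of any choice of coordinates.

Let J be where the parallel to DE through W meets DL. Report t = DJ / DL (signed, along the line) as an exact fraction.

Assign E = (0, 0), D = (1, 0), B = (0, 1), K = (-1, -3) — the answer is frame-independent, so this choice is without loss of generality.
1. L is the midpoint of KE ⇒ L = (-1/2, -3/2)
2. S is the midpoint of EB ⇒ S = (0, 1/2)
3. P is the centroid of triangle LDS ⇒ P = (1/6, -1/3)
4. W lies on line DP with DW:WP = 2:1 ⇒ W = (4/9, -2/9)
through W parallel to DE: direction (-1, 0); meets DL at J = (7/9, -2/9)
J = D + t·(L−D) with t = 4/27

t = 4/27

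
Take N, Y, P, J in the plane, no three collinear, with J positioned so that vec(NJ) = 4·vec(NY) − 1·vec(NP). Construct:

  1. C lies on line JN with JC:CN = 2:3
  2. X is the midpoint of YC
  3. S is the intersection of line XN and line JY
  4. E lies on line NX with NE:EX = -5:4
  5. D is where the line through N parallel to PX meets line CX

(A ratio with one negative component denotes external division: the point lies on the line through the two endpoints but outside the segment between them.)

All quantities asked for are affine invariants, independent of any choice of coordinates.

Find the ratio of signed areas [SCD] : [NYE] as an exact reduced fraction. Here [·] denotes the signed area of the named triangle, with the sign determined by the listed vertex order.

[SCD]:[NYE] = 21/80

Assign N = (0, 0), Y = (1, 0), P = (0, 1), J = (4, -1) — the answer is frame-independent, so this choice is without loss of generality.
1. C lies on line JN with JC:CN = 2:3 ⇒ C = (12/5, -3/5)
2. X is the midpoint of YC ⇒ X = (17/10, -3/10)
3. S is the intersection of line XN and line JY ⇒ S = (17/8, -3/8)
4. E lies on line NX with NE:EX = -5:4 ⇒ E = (17/2, -3/2)
5. D is where the line through N parallel to PX meets line CX ⇒ D = (-51/40, 39/40)
2·[SCD] = -63/160, 2·[NYE] = -3/2
[SCD]:[NYE] = -63/160:-3/2 = 21/80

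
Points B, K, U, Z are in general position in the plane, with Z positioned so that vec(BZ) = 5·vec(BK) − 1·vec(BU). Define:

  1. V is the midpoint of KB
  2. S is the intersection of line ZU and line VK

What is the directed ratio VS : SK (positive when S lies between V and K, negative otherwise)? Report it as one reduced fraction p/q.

Work in coordinates with B = (0, 0), K = (1, 0), U = (0, 1), Z = (5, -1).
1. V is the midpoint of KB ⇒ V = (1/2, 0)
2. S is the intersection of line ZU and line VK ⇒ S = (5/2, 0)
S = V + t·(K−V) with t = 4, so VS:SK = t:(1−t) = 4:-3

VS:SK = -4/3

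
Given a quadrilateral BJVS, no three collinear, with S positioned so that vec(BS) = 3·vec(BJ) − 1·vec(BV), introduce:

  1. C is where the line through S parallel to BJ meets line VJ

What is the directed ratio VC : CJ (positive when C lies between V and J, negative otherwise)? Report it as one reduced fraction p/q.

Choose coordinates B = (0, 0), J = (1, 0), V = (0, 1), S = (3, -1).
1. C is where the line through S parallel to BJ meets line VJ ⇒ C = (2, -1)
C = V + t·(J−V) with t = 2, so VC:CJ = t:(1−t) = 2:-1

VC:CJ = -2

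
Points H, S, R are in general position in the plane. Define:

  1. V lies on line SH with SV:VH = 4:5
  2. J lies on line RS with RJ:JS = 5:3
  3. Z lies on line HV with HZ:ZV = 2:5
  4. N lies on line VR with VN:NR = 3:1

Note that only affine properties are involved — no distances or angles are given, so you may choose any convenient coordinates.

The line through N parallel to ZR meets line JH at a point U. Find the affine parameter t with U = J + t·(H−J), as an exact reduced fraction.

Set H = (0, 0), S = (1, 0), R = (0, 1); any affine frame gives the same invariant.
1. V lies on line SH with SV:VH = 4:5 ⇒ V = (5/9, 0)
2. J lies on line RS with RJ:JS = 5:3 ⇒ J = (5/8, 3/8)
3. Z lies on line HV with HZ:ZV = 2:5 ⇒ Z = (10/63, 0)
4. N lies on line VR with VN:NR = 3:1 ⇒ N = (5/36, 3/4)
through N parallel to ZR: direction (-10/63, 1); meets JH at U = (65/276, 13/92)
U = J + t·(H−J) with t = 43/69

t = 43/69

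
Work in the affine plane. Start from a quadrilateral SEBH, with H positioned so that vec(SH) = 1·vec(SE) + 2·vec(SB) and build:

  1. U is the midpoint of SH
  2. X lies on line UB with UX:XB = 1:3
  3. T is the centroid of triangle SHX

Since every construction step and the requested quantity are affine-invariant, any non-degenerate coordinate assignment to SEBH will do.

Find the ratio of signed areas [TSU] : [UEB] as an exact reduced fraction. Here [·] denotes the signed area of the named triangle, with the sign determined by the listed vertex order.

Work in coordinates with S = (0, 0), E = (1, 0), B = (0, 1), H = (1, 2).
1. U is the midpoint of SH ⇒ U = (1/2, 1)
2. X lies on line UB with UX:XB = 1:3 ⇒ X = (3/8, 1)
3. T is the centroid of triangle SHX ⇒ T = (11/24, 1)
2·[TSU] = 1/24, 2·[UEB] = -1/2
[TSU]:[UEB] = 1/24:-1/2 = -1/12

[TSU]:[UEB] = -1/12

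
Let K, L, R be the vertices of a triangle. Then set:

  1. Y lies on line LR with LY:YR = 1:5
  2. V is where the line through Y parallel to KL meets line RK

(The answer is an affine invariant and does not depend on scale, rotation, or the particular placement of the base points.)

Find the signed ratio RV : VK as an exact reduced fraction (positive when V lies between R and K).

RV:VK = 5

Set K = (0, 0), L = (1, 0), R = (0, 1); any affine frame gives the same invariant.
1. Y lies on line LR with LY:YR = 1:5 ⇒ Y = (5/6, 1/6)
2. V is where the line through Y parallel to KL meets line RK ⇒ V = (0, 1/6)
V = R + t·(K−R) with t = 5/6, so RV:VK = t:(1−t) = 5/6:1/6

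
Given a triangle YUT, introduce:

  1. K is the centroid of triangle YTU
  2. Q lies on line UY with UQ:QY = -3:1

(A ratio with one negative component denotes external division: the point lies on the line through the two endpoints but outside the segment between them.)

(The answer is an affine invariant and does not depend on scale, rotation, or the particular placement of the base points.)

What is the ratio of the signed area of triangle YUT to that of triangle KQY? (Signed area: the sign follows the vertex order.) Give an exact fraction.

[YUT]:[KQY] = 6

Set Y = (0, 0), U = (1, 0), T = (0, 1); any affine frame gives the same invariant.
1. K is the centroid of triangle YTU ⇒ K = (1/3, 1/3)
2. Q lies on line UY with UQ:QY = -3:1 ⇒ Q = (-1/2, 0)
2·[YUT] = 1, 2·[KQY] = 1/6
[YUT]:[KQY] = 1:1/6 = 6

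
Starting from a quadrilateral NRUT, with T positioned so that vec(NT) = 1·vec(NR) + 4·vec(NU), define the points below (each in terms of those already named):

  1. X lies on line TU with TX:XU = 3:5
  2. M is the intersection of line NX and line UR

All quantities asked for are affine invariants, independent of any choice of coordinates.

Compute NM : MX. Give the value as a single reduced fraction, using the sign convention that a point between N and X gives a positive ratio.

NM:MX = 2/5

Set N = (0, 0), R = (1, 0), U = (0, 1), T = (1, 4); any affine frame gives the same invariant.
1. X lies on line TU with TX:XU = 3:5 ⇒ X = (5/8, 23/8)
2. M is the intersection of line NX and line UR ⇒ M = (5/28, 23/28)
M = N + t·(X−N) with t = 2/7, so NM:MX = t:(1−t) = 2/7:5/7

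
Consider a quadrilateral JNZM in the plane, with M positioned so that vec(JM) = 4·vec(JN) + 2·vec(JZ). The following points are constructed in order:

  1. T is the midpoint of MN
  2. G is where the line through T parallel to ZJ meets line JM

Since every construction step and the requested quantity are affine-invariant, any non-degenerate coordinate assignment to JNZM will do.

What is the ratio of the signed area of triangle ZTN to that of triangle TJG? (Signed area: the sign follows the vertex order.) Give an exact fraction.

[ZTN]:[TJG] = 4

Work in coordinates with J = (0, 0), N = (1, 0), Z = (0, 1), M = (4, 2).
1. T is the midpoint of MN ⇒ T = (5/2, 1)
2. G is where the line through T parallel to ZJ meets line JM ⇒ G = (5/2, 5/4)
2·[ZTN] = -5/2, 2·[TJG] = -5/8
[ZTN]:[TJG] = -5/2:-5/8 = 4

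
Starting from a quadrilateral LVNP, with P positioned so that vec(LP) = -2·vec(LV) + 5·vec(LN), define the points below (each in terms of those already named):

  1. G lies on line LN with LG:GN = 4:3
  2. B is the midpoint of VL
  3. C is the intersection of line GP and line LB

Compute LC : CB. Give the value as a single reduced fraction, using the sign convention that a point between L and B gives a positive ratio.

LC:CB = 16/15

Set L = (0, 0), V = (1, 0), N = (0, 1), P = (-2, 5); any affine frame gives the same invariant.
1. G lies on line LN with LG:GN = 4:3 ⇒ G = (0, 4/7)
2. B is the midpoint of VL ⇒ B = (1/2, 0)
3. C is the intersection of line GP and line LB ⇒ C = (8/31, 0)
C = L + t·(B−L) with t = 16/31, so LC:CB = t:(1−t) = 16/31:15/31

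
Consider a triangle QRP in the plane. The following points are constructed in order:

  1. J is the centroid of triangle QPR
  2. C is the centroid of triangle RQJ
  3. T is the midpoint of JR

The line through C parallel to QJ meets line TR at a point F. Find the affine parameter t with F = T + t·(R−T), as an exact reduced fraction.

t = -1/3

Assign Q = (0, 0), R = (1, 0), P = (0, 1) — the answer is frame-independent, so this choice is without loss of generality.
1. J is the centroid of triangle QPR ⇒ J = (1/3, 1/3)
2. C is the centroid of triangle RQJ ⇒ C = (4/9, 1/9)
3. T is the midpoint of JR ⇒ T = (2/3, 1/6)
through C parallel to QJ: direction (1/3, 1/3); meets TR at F = (5/9, 2/9)
F = T + t·(R−T) with t = -1/3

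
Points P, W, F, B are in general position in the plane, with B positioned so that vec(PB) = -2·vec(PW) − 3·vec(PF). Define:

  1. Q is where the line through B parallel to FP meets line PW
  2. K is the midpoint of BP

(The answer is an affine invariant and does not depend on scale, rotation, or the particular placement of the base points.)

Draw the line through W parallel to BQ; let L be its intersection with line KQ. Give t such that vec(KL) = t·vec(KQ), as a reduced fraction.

Work in coordinates with P = (0, 0), W = (1, 0), F = (0, 1), B = (-2, -3).
1. Q is where the line through B parallel to FP meets line PW ⇒ Q = (-2, 0)
2. K is the midpoint of BP ⇒ K = (-1, -3/2)
through W parallel to BQ: direction (0, 3); meets KQ at L = (1, -9/2)
L = K + t·(Q−K) with t = -2

t = -2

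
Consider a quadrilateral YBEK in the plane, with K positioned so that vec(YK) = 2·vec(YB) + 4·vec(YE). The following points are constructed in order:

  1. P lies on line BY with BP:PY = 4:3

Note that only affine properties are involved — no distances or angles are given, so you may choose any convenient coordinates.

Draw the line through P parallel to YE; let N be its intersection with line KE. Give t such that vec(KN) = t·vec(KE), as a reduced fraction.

t = 11/14

Choose coordinates Y = (0, 0), B = (1, 0), E = (0, 1), K = (2, 4).
1. P lies on line BY with BP:PY = 4:3 ⇒ P = (3/7, 0)
through P parallel to YE: direction (0, 1); meets KE at N = (3/7, 23/14)
N = K + t·(E−K) with t = 11/14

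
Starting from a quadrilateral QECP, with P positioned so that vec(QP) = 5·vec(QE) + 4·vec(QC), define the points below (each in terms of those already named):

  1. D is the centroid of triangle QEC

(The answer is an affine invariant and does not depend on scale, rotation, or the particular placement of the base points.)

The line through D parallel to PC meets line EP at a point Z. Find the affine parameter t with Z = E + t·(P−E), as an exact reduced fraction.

t = 11/24

Choose coordinates Q = (0, 0), E = (1, 0), C = (0, 1), P = (5, 4).
1. D is the centroid of triangle QEC ⇒ D = (1/3, 1/3)
through D parallel to PC: direction (-5, -3); meets EP at Z = (17/6, 11/6)
Z = E + t·(P−E) with t = 11/24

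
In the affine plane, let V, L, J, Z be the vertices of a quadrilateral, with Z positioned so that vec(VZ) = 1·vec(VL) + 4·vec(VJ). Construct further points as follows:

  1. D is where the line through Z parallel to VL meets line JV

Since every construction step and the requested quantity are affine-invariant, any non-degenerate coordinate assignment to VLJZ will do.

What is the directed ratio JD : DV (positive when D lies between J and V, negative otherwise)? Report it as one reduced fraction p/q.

Set V = (0, 0), L = (1, 0), J = (0, 1), Z = (1, 4); any affine frame gives the same invariant.
1. D is where the line through Z parallel to VL meets line JV ⇒ D = (0, 4)
D = J + t·(V−J) with t = -3, so JD:DV = t:(1−t) = -3:4

JD:DV = -3/4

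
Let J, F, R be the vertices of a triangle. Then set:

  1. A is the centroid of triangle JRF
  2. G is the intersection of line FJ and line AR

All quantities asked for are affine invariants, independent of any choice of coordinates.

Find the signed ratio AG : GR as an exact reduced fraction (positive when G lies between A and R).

AG:GR = -1/3

Set J = (0, 0), F = (1, 0), R = (0, 1); any affine frame gives the same invariant.
1. A is the centroid of triangle JRF ⇒ A = (1/3, 1/3)
2. G is the intersection of line FJ and line AR ⇒ G = (1/2, 0)
G = A + t·(R−A) with t = -1/2, so AG:GR = t:(1−t) = -1/2:3/2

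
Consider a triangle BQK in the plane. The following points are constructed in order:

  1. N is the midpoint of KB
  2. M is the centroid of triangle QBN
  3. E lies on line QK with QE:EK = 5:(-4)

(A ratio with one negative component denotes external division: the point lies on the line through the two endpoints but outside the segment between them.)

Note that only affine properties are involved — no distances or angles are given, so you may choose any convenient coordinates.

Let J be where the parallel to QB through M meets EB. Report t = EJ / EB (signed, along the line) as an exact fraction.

Choose coordinates B = (0, 0), Q = (1, 0), K = (0, 1).
1. N is the midpoint of KB ⇒ N = (0, 1/2)
2. M is the centroid of triangle QBN ⇒ M = (1/3, 1/6)
3. E lies on line QK with QE:EK = 5:(-4) ⇒ E = (-4, 5)
through M parallel to QB: direction (-1, 0); meets EB at J = (-2/15, 1/6)
J = E + t·(B−E) with t = 29/30

t = 29/30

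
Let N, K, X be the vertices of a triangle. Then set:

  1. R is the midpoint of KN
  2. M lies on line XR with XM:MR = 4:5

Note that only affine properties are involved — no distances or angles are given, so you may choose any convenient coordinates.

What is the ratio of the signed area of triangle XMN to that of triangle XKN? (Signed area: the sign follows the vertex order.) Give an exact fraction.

Set N = (0, 0), K = (1, 0), X = (0, 1); any affine frame gives the same invariant.
1. R is the midpoint of KN ⇒ R = (1/2, 0)
2. M lies on line XR with XM:MR = 4:5 ⇒ M = (2/9, 5/9)
2·[XMN] = -2/9, 2·[XKN] = -1
[XMN]:[XKN] = -2/9:-1 = 2/9

[XMN]:[XKN] = 2/9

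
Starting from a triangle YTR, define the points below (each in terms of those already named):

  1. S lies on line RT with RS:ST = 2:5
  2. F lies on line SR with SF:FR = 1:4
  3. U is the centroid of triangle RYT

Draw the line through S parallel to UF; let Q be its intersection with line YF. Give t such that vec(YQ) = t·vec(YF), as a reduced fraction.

Set Y = (0, 0), T = (1, 0), R = (0, 1); any affine frame gives the same invariant.
1. S lies on line RT with RS:ST = 2:5 ⇒ S = (2/7, 5/7)
2. F lies on line SR with SF:FR = 1:4 ⇒ F = (8/35, 27/35)
3. U is the centroid of triangle RYT ⇒ U = (1/3, 1/3)
through S parallel to UF: direction (-11/105, 46/105); meets YF at Q = (24/95, 81/95)
Q = Y + t·(F−Y) with t = 21/19

t = 21/19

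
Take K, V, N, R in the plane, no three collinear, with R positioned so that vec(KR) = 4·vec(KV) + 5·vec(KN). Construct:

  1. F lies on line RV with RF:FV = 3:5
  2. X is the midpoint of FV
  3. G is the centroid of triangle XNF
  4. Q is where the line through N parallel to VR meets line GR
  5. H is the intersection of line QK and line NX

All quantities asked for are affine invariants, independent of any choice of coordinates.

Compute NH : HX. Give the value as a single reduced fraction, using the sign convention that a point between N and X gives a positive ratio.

NH:HX = 17/18

Assign K = (0, 0), V = (1, 0), N = (0, 1), R = (4, 5) — the answer is frame-independent, so this choice is without loss of generality.
1. F lies on line RV with RF:FV = 3:5 ⇒ F = (23/8, 25/8)
2. X is the midpoint of FV ⇒ X = (31/16, 25/16)
3. G is the centroid of triangle XNF ⇒ G = (77/48, 91/48)
4. Q is where the line through N parallel to VR meets line GR ⇒ Q = (-51/16, -69/16)
5. H is the intersection of line QK and line NX ⇒ H = (527/560, 713/560)
H = N + t·(X−N) with t = 17/35, so NH:HX = t:(1−t) = 17/35:18/35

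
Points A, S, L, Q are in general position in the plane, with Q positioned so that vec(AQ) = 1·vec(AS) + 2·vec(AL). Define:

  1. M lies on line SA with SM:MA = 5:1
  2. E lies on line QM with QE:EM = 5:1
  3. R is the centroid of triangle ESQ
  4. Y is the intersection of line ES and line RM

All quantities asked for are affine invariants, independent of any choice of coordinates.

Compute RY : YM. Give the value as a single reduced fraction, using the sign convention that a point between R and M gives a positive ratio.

RY:YM = 5/3

Choose coordinates A = (0, 0), S = (1, 0), L = (0, 1), Q = (1, 2).
1. M lies on line SA with SM:MA = 5:1 ⇒ M = (1/6, 0)
2. E lies on line QM with QE:EM = 5:1 ⇒ E = (11/36, 1/3)
3. R is the centroid of triangle ESQ ⇒ R = (83/108, 7/9)
4. Y is the intersection of line ES and line RM ⇒ Y = (113/288, 7/24)
Y = R + t·(M−R) with t = 5/8, so RY:YM = t:(1−t) = 5/8:3/8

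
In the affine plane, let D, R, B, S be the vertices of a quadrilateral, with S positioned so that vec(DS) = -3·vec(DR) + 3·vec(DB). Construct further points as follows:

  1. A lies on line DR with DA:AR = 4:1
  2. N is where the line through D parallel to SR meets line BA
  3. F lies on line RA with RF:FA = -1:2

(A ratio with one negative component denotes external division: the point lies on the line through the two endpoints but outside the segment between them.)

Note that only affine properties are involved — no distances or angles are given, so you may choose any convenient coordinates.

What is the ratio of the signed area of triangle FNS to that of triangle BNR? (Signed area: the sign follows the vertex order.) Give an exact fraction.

Work in coordinates with D = (0, 0), R = (1, 0), B = (0, 1), S = (-3, 3).
1. A lies on line DR with DA:AR = 4:1 ⇒ A = (4/5, 0)
2. N is where the line through D parallel to SR meets line BA ⇒ N = (2, -3/2)
3. F lies on line RA with RF:FA = -1:2 ⇒ F = (6/5, 0)
2·[FNS] = -39/10, 2·[BNR] = 1/2
[FNS]:[BNR] = -39/10:1/2 = -39/5

[FNS]:[BNR] = -39/5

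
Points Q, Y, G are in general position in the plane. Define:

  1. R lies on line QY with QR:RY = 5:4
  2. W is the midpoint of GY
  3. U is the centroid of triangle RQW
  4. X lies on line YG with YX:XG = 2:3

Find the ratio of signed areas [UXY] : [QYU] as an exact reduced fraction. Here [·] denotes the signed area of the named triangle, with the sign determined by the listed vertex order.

Choose coordinates Q = (0, 0), Y = (1, 0), G = (0, 1).
1. R lies on line QY with QR:RY = 5:4 ⇒ R = (5/9, 0)
2. W is the midpoint of GY ⇒ W = (1/2, 1/2)
3. U is the centroid of triangle RQW ⇒ U = (19/54, 1/6)
4. X lies on line YG with YX:XG = 2:3 ⇒ X = (3/5, 2/5)
2·[UXY] = -26/135, 2·[QYU] = 1/6
[UXY]:[QYU] = -26/135:1/6 = -52/45

[UXY]:[QYU] = -52/45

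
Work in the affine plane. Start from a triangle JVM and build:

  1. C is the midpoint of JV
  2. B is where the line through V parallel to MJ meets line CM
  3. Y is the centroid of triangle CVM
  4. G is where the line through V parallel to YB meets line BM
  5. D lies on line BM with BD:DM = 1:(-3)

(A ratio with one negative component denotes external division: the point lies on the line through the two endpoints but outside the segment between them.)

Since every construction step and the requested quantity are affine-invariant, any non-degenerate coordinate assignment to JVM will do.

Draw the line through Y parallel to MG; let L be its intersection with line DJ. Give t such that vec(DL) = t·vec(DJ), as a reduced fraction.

Choose coordinates J = (0, 0), V = (1, 0), M = (0, 1).
1. C is the midpoint of JV ⇒ C = (1/2, 0)
2. B is where the line through V parallel to MJ meets line CM ⇒ B = (1, -1)
3. Y is the centroid of triangle CVM ⇒ Y = (1/2, 1/3)
4. G is where the line through V parallel to YB meets line BM ⇒ G = (5/2, -4)
5. D lies on line BM with BD:DM = 1:(-3) ⇒ D = (3/2, -2)
through Y parallel to MG: direction (5/2, -5); meets DJ at L = (2, -8/3)
L = D + t·(J−D) with t = -1/3

t = -1/3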